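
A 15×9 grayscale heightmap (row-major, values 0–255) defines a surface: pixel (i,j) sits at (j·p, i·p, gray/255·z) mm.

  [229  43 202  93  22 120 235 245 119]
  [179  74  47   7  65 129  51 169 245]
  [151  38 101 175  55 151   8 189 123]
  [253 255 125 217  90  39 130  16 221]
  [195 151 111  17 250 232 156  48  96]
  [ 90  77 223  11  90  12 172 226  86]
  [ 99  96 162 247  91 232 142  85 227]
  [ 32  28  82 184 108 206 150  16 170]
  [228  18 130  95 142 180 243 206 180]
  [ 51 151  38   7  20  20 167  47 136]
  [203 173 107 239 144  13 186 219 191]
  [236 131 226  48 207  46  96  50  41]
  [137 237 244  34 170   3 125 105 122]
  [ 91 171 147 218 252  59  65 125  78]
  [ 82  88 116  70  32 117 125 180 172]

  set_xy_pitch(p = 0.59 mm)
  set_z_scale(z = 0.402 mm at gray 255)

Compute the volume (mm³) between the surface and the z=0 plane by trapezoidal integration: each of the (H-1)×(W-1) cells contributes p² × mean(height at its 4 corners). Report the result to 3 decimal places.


7.664

height_mm = gray/255 × 0.402; cell vol = 0.59² × mean(4 corners)
unit = 0.59² × 0.402 / (4×255) = 0.000137192 mm³ per gray-sum
row 0: Σ corner-gray over 8 cells = 3776  → 0.5180
row 1: Σ corner-gray over 8 cells = 3216  → 0.4412
row 2: Σ corner-gray over 8 cells = 3926  → 0.5386
row 3: Σ corner-gray over 8 cells = 4439  → 0.6090
row 4: Σ corner-gray over 8 cells = 4019  → 0.5514
row 5: Σ corner-gray over 8 cells = 4234  → 0.5809
row 6: Σ corner-gray over 8 cells = 4186  → 0.5743
row 7: Σ corner-gray over 8 cells = 4186  → 0.5743
row 8: Σ corner-gray over 8 cells = 3523  → 0.4833
row 9: Σ corner-gray over 8 cells = 3643  → 0.4998
row 10: Σ corner-gray over 8 cells = 4441  → 0.6093
row 11: Σ corner-gray over 8 cells = 3980  → 0.5460
row 12: Σ corner-gray over 8 cells = 4338  → 0.5951
row 13: Σ corner-gray over 8 cells = 3953  → 0.5423
Σ rows: total corner-gray = 55860  → 7.6636 mm³


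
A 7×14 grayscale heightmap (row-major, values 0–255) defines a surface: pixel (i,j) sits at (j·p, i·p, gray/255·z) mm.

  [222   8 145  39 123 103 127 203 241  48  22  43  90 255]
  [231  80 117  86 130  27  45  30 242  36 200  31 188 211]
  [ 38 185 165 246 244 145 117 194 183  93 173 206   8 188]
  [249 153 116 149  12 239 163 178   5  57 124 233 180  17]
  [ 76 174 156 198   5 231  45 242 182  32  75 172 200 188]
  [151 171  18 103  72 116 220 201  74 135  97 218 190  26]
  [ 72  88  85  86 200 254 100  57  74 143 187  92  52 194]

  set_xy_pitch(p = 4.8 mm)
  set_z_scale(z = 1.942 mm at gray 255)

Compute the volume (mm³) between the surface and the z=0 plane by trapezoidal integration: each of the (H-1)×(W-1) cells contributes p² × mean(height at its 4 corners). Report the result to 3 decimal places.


1804.706

height_mm = gray/255 × 1.942; cell vol = 4.8² × mean(4 corners)
unit = 4.8² × 1.942 / (4×255) = 0.0438664 mm³ per gray-sum
row 0: Σ corner-gray over 13 cells = 5727  → 251.2226
row 1: Σ corner-gray over 13 cells = 7010  → 307.5031
row 2: Σ corner-gray over 13 cells = 7628  → 334.6125
row 3: Σ corner-gray over 13 cells = 7172  → 314.6095
row 4: Σ corner-gray over 13 cells = 7095  → 311.2318
row 5: Σ corner-gray over 13 cells = 6509  → 285.5261
Σ rows: total corner-gray = 41141  → 1804.7056 mm³


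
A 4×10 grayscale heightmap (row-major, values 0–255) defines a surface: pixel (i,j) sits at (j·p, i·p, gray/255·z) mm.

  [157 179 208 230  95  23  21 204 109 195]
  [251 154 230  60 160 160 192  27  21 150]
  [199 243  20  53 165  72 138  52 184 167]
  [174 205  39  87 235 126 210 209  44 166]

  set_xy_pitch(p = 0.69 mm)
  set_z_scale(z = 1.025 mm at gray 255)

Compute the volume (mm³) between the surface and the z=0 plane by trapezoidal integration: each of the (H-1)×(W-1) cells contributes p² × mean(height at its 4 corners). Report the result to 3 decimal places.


6.888

height_mm = gray/255 × 1.025; cell vol = 0.69² × mean(4 corners)
unit = 0.69² × 1.025 / (4×255) = 0.000478434 mm³ per gray-sum
row 0: Σ corner-gray over 9 cells = 4899  → 2.3438
row 1: Σ corner-gray over 9 cells = 4629  → 2.2147
row 2: Σ corner-gray over 9 cells = 4870  → 2.3300
Σ rows: total corner-gray = 14398  → 6.8885 mm³


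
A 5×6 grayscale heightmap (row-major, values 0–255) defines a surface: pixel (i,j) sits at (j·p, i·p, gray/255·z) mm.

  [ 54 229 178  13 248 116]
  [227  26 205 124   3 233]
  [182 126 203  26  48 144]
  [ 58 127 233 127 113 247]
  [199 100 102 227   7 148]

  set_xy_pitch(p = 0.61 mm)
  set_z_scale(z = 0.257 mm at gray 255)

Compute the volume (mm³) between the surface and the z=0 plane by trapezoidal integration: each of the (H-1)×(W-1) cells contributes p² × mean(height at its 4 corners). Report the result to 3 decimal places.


0.970

height_mm = gray/255 × 0.257; cell vol = 0.61² × mean(4 corners)
unit = 0.61² × 0.257 / (4×255) = 9.37546e-05 mm³ per gray-sum
row 0: Σ corner-gray over 5 cells = 2682  → 0.2514
row 1: Σ corner-gray over 5 cells = 2308  → 0.2164
row 2: Σ corner-gray over 5 cells = 2637  → 0.2472
row 3: Σ corner-gray over 5 cells = 2724  → 0.2554
Σ rows: total corner-gray = 10351  → 0.9705 mm³


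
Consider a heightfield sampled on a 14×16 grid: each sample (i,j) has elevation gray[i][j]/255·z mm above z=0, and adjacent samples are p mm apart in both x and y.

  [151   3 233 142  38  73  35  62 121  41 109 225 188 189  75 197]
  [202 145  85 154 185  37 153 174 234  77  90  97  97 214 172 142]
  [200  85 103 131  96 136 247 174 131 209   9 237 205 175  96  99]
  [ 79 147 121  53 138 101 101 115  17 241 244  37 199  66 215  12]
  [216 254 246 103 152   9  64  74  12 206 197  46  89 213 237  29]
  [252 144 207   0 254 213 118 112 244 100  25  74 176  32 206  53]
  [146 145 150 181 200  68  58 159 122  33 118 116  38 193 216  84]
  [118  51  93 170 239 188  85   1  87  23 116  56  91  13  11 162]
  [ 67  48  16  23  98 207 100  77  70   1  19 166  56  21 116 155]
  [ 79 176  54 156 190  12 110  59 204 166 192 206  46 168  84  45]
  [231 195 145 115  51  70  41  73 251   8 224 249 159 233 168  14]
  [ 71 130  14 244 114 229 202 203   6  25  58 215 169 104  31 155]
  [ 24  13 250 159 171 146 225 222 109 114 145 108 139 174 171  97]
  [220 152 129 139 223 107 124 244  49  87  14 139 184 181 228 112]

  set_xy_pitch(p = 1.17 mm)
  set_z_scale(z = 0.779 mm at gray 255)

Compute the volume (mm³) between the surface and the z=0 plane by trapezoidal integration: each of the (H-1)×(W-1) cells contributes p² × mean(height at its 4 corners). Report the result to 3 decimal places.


102.819

height_mm = gray/255 × 0.779; cell vol = 1.17² × mean(4 corners)
unit = 1.17² × 0.779 / (4×255) = 0.00104546 mm³ per gray-sum
row 0: Σ corner-gray over 15 cells = 7588  → 7.9330
row 1: Σ corner-gray over 15 cells = 8539  → 8.9272
row 2: Σ corner-gray over 15 cells = 8048  → 8.4139
row 3: Σ corner-gray over 15 cells = 7730  → 8.0814
row 4: Σ corner-gray over 15 cells = 8164  → 8.5352
row 5: Σ corner-gray over 15 cells = 7939  → 8.2999
row 6: Σ corner-gray over 15 cells = 6552  → 6.8499
row 7: Σ corner-gray over 15 cells = 4986  → 5.2127
row 8: Σ corner-gray over 15 cells = 6028  → 6.3021
row 9: Σ corner-gray over 15 cells = 7979  → 8.3418
row 10: Σ corner-gray over 15 cells = 7923  → 8.2832
row 11: Σ corner-gray over 15 cells = 8127  → 8.4965
row 12: Σ corner-gray over 15 cells = 8745  → 9.1426
Σ rows: total corner-gray = 98348  → 102.8193 mm³


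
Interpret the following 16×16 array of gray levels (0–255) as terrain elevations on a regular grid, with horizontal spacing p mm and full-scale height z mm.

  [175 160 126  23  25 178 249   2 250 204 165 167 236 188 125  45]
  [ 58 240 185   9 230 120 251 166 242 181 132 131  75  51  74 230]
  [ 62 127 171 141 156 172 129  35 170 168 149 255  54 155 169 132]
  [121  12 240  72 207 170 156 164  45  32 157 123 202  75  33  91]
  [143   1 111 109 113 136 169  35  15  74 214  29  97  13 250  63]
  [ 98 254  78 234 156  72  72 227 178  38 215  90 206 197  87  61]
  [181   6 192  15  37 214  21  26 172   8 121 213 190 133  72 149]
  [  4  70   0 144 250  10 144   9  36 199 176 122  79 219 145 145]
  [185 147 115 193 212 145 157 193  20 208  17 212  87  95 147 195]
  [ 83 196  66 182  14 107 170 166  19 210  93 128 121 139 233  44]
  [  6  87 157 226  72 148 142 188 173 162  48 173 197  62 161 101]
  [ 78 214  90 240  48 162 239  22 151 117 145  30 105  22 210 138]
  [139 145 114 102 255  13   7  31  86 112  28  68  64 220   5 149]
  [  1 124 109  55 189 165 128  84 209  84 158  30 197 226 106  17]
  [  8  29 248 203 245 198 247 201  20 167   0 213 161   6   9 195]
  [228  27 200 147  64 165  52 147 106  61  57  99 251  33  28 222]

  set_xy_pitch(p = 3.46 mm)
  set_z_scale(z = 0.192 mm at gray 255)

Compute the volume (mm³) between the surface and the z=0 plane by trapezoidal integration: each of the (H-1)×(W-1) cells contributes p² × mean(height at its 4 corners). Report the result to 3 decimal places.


255.423

height_mm = gray/255 × 0.192; cell vol = 3.46² × mean(4 corners)
unit = 3.46² × 0.192 / (4×255) = 0.00225348 mm³ per gray-sum
row 0: Σ corner-gray over 15 cells = 8878  → 20.0064
row 1: Σ corner-gray over 15 cells = 8758  → 19.7360
row 2: Σ corner-gray over 15 cells = 7884  → 17.7664
row 3: Σ corner-gray over 15 cells = 6526  → 14.7062
row 4: Σ corner-gray over 15 cells = 7305  → 16.4617
row 5: Σ corner-gray over 15 cells = 7537  → 16.9845
row 6: Σ corner-gray over 15 cells = 6525  → 14.7039
row 7: Σ corner-gray over 15 cells = 7631  → 17.1963
row 8: Σ corner-gray over 15 cells = 8091  → 18.2329
row 9: Σ corner-gray over 15 cells = 7914  → 17.8340
row 10: Σ corner-gray over 15 cells = 7905  → 17.8137
row 11: Σ corner-gray over 15 cells = 6594  → 14.8594
row 12: Σ corner-gray over 15 cells = 6534  → 14.7242
row 13: Σ corner-gray over 15 cells = 7843  → 17.6740
row 14: Σ corner-gray over 15 cells = 7421  → 16.7231
Σ rows: total corner-gray = 113346  → 255.4227 mm³


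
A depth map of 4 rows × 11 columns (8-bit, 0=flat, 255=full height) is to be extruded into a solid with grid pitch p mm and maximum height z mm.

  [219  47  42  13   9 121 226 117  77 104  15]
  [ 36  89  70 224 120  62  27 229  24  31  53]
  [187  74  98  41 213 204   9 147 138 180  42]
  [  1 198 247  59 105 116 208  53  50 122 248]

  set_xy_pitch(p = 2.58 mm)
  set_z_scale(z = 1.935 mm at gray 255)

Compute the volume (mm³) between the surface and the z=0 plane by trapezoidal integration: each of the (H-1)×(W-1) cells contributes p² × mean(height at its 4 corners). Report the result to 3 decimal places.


162.479

height_mm = gray/255 × 1.935; cell vol = 2.58² × mean(4 corners)
unit = 2.58² × 1.935 / (4×255) = 0.0126276 mm³ per gray-sum
row 0: Σ corner-gray over 10 cells = 3587  → 45.2951
row 1: Σ corner-gray over 10 cells = 4278  → 54.0208
row 2: Σ corner-gray over 10 cells = 5002  → 63.1632
Σ rows: total corner-gray = 12867  → 162.4791 mm³


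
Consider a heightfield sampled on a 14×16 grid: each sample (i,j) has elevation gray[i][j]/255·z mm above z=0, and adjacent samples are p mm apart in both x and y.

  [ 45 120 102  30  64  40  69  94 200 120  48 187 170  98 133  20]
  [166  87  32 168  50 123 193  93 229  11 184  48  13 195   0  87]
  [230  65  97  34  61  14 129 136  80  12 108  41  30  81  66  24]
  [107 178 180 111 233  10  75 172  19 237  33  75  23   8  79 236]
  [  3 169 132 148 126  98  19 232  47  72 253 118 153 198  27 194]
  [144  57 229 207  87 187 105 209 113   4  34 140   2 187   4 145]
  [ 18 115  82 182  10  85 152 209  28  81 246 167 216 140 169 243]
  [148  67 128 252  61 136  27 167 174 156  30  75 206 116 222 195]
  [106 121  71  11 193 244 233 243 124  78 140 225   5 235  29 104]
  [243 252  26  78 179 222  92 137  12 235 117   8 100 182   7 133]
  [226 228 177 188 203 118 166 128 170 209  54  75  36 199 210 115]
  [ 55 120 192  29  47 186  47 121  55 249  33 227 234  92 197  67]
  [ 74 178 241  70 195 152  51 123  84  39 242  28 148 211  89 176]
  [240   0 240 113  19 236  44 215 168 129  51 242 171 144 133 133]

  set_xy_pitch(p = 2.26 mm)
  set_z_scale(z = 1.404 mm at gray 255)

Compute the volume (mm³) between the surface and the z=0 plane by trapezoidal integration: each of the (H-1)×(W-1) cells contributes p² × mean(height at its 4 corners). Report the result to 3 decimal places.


667.275

height_mm = gray/255 × 1.404; cell vol = 2.26² × mean(4 corners)
unit = 2.26² × 1.404 / (4×255) = 0.00703046 mm³ per gray-sum
row 0: Σ corner-gray over 15 cells = 6120  → 43.0264
row 1: Σ corner-gray over 15 cells = 5267  → 37.0294
row 2: Σ corner-gray over 15 cells = 5371  → 37.7606
row 3: Σ corner-gray over 15 cells = 6990  → 49.1429
row 4: Σ corner-gray over 15 cells = 7200  → 50.6193
row 5: Σ corner-gray over 15 cells = 7444  → 52.3348
row 6: Σ corner-gray over 15 cells = 8002  → 56.2578
row 7: Σ corner-gray over 15 cells = 8091  → 56.8835
row 8: Σ corner-gray over 15 cells = 7784  → 54.7251
row 9: Σ corner-gray over 15 cells = 8333  → 58.5848
row 10: Σ corner-gray over 15 cells = 8443  → 59.3582
row 11: Σ corner-gray over 15 cells = 7732  → 54.3595
row 12: Σ corner-gray over 15 cells = 8135  → 57.1928
Σ rows: total corner-gray = 94912  → 667.2751 mm³


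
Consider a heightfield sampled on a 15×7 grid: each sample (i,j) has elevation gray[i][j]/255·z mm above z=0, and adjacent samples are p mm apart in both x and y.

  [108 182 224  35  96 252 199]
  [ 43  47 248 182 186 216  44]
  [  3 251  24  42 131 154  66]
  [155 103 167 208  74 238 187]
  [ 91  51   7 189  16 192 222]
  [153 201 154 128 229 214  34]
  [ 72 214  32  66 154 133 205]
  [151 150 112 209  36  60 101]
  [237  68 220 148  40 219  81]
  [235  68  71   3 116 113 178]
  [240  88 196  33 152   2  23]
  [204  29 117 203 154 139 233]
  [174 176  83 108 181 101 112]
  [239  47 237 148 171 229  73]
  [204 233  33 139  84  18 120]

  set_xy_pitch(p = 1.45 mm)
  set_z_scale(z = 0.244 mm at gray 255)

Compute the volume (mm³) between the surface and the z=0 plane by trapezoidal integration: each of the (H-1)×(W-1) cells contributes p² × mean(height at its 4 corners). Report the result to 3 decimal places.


22.254

height_mm = gray/255 × 0.244; cell vol = 1.45² × mean(4 corners)
unit = 1.45² × 0.244 / (4×255) = 0.000502951 mm³ per gray-sum
row 0: Σ corner-gray over 6 cells = 3730  → 1.8760
row 1: Σ corner-gray over 6 cells = 3118  → 1.5682
row 2: Σ corner-gray over 6 cells = 3195  → 1.6069
row 3: Σ corner-gray over 6 cells = 3145  → 1.5818
row 4: Σ corner-gray over 6 cells = 3262  → 1.6406
row 5: Σ corner-gray over 6 cells = 3514  → 1.7674
row 6: Σ corner-gray over 6 cells = 2861  → 1.4389
row 7: Σ corner-gray over 6 cells = 3094  → 1.5561
row 8: Σ corner-gray over 6 cells = 2863  → 1.4399
row 9: Σ corner-gray over 6 cells = 2360  → 1.1870
row 10: Σ corner-gray over 6 cells = 2926  → 1.4716
row 11: Σ corner-gray over 6 cells = 3305  → 1.6623
row 12: Σ corner-gray over 6 cells = 3560  → 1.7905
row 13: Σ corner-gray over 6 cells = 3314  → 1.6668
Σ rows: total corner-gray = 44247  → 22.2541 mm³


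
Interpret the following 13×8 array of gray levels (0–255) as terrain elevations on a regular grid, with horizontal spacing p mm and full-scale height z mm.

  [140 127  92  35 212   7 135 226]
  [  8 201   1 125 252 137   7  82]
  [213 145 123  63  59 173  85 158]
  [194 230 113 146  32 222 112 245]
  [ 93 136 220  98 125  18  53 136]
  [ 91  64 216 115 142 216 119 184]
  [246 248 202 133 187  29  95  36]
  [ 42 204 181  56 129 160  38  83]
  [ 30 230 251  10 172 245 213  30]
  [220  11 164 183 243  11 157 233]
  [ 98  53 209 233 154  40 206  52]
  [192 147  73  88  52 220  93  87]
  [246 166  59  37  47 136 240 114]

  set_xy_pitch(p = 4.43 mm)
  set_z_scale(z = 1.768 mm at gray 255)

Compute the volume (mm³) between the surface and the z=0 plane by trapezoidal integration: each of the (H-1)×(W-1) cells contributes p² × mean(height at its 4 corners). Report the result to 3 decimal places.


height_mm = gray/255 × 1.768; cell vol = 4.43² × mean(4 corners)
unit = 4.43² × 1.768 / (4×255) = 0.0340165 mm³ per gray-sum
row 0: Σ corner-gray over 7 cells = 3118  → 106.0634
row 1: Σ corner-gray over 7 cells = 3203  → 108.9548
row 2: Σ corner-gray over 7 cells = 3816  → 129.8069
row 3: Σ corner-gray over 7 cells = 3678  → 125.1127
row 4: Σ corner-gray over 7 cells = 3548  → 120.6905
row 5: Σ corner-gray over 7 cells = 4089  → 139.0934
row 6: Σ corner-gray over 7 cells = 3731  → 126.9155
row 7: Σ corner-gray over 7 cells = 3963  → 134.8074
row 8: Σ corner-gray over 7 cells = 4293  → 146.0328
row 9: Σ corner-gray over 7 cells = 3931  → 133.7188
row 10: Σ corner-gray over 7 cells = 3565  → 121.2688
row 11: Σ corner-gray over 7 cells = 3355  → 114.1253
Σ rows: total corner-gray = 44290  → 1506.5905 mm³

1506.590


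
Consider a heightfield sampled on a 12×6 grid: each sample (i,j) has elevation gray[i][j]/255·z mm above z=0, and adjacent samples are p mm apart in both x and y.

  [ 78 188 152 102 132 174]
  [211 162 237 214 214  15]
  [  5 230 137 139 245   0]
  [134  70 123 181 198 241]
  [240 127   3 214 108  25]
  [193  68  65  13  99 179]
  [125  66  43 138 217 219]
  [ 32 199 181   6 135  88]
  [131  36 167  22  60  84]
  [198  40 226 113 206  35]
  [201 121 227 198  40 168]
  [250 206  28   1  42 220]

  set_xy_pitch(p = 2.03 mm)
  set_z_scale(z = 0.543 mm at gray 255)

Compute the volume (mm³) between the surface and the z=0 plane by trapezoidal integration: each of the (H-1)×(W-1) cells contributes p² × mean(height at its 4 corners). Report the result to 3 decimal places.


62.795

height_mm = gray/255 × 0.543; cell vol = 2.03² × mean(4 corners)
unit = 2.03² × 0.543 / (4×255) = 0.00219377 mm³ per gray-sum
row 0: Σ corner-gray over 5 cells = 3280  → 7.1956
row 1: Σ corner-gray over 5 cells = 3387  → 7.4303
row 2: Σ corner-gray over 5 cells = 3026  → 6.6384
row 3: Σ corner-gray over 5 cells = 2688  → 5.8969
row 4: Σ corner-gray over 5 cells = 2031  → 4.4556
row 5: Σ corner-gray over 5 cells = 2134  → 4.6815
row 6: Σ corner-gray over 5 cells = 2434  → 5.3396
row 7: Σ corner-gray over 5 cells = 1947  → 4.2713
row 8: Σ corner-gray over 5 cells = 2188  → 4.8000
row 9: Σ corner-gray over 5 cells = 2944  → 6.4585
row 10: Σ corner-gray over 5 cells = 2565  → 5.6270
Σ rows: total corner-gray = 28624  → 62.7946 mm³


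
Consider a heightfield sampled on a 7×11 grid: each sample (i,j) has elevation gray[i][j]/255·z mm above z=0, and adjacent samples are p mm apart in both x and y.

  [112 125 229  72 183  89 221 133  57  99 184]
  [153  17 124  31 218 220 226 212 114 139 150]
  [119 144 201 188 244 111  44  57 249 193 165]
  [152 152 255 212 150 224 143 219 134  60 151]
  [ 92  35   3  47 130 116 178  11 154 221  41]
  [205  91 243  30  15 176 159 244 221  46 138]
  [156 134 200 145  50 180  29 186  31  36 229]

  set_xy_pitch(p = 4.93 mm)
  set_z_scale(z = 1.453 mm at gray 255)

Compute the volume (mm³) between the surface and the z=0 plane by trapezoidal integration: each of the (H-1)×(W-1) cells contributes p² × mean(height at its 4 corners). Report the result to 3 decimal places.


height_mm = gray/255 × 1.453; cell vol = 4.93² × mean(4 corners)
unit = 4.93² × 1.453 / (4×255) = 0.0346226 mm³ per gray-sum
row 0: Σ corner-gray over 10 cells = 5617  → 194.4750
row 1: Σ corner-gray over 10 cells = 6051  → 209.5012
row 2: Σ corner-gray over 10 cells = 6547  → 226.6740
row 3: Σ corner-gray over 10 cells = 5324  → 184.3306
row 4: Σ corner-gray over 10 cells = 4716  → 163.2800
row 5: Σ corner-gray over 10 cells = 5160  → 178.6525
Σ rows: total corner-gray = 33415  → 1156.9131 mm³

1156.913


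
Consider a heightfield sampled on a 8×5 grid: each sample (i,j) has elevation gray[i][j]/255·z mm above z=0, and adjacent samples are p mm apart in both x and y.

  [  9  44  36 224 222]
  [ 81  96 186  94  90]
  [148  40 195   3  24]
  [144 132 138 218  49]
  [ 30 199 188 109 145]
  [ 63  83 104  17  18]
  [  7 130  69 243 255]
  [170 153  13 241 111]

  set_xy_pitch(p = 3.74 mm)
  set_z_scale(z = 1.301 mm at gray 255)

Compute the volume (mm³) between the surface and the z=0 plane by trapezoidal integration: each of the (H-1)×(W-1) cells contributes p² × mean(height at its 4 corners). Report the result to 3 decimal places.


height_mm = gray/255 × 1.301; cell vol = 3.74² × mean(4 corners)
unit = 3.74² × 1.301 / (4×255) = 0.017841 mm³ per gray-sum
row 0: Σ corner-gray over 4 cells = 1762  → 31.4359
row 1: Σ corner-gray over 4 cells = 1571  → 28.0283
row 2: Σ corner-gray over 4 cells = 1817  → 32.4172
row 3: Σ corner-gray over 4 cells = 2336  → 41.6767
row 4: Σ corner-gray over 4 cells = 1656  → 29.5448
row 5: Σ corner-gray over 4 cells = 1635  → 29.1701
row 6: Σ corner-gray over 4 cells = 2241  → 39.9818
Σ rows: total corner-gray = 13018  → 232.2547 mm³

232.255


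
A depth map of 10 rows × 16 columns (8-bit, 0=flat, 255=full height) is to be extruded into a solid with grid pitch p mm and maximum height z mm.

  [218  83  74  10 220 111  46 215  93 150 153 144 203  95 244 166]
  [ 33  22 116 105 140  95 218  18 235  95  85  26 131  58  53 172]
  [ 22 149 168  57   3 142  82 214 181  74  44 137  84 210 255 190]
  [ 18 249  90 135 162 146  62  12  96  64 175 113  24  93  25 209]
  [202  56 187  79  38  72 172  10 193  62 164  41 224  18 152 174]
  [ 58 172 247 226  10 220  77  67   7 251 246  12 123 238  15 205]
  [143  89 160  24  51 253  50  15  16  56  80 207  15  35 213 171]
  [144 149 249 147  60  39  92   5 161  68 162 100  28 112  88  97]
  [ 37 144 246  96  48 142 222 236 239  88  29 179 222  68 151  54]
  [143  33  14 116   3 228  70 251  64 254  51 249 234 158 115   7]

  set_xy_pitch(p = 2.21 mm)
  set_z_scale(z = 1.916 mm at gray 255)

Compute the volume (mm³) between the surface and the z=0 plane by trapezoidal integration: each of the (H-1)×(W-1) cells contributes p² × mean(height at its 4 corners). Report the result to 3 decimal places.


579.623

height_mm = gray/255 × 1.916; cell vol = 2.21² × mean(4 corners)
unit = 2.21² × 1.916 / (4×255) = 0.00917445 mm³ per gray-sum
row 0: Σ corner-gray over 15 cells = 7065  → 64.8175
row 1: Σ corner-gray over 15 cells = 6811  → 62.4872
row 2: Σ corner-gray over 15 cells = 6931  → 63.5881
row 3: Σ corner-gray over 15 cells = 6431  → 59.0009
row 4: Σ corner-gray over 15 cells = 7397  → 67.8634
row 5: Σ corner-gray over 15 cells = 6927  → 63.5514
row 6: Σ corner-gray over 15 cells = 6003  → 55.0742
row 7: Σ corner-gray over 15 cells = 7472  → 68.5515
row 8: Σ corner-gray over 15 cells = 8141  → 74.6892
Σ rows: total corner-gray = 63178  → 579.6232 mm³


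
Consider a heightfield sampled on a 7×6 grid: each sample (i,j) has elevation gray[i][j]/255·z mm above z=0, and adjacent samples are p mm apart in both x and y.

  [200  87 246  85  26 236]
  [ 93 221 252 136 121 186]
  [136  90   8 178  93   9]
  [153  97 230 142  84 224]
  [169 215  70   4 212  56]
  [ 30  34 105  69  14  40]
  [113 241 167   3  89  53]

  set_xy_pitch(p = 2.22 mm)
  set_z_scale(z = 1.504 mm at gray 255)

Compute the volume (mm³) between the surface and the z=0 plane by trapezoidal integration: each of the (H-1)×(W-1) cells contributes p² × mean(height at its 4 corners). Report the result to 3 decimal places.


height_mm = gray/255 × 1.504; cell vol = 2.22² × mean(4 corners)
unit = 2.22² × 1.504 / (4×255) = 0.00726697 mm³ per gray-sum
row 0: Σ corner-gray over 5 cells = 3063  → 22.2587
row 1: Σ corner-gray over 5 cells = 2622  → 19.0540
row 2: Σ corner-gray over 5 cells = 2366  → 17.1937
row 3: Σ corner-gray over 5 cells = 2710  → 19.6935
row 4: Σ corner-gray over 5 cells = 1741  → 12.6518
row 5: Σ corner-gray over 5 cells = 1680  → 12.2085
Σ rows: total corner-gray = 14182  → 103.0602 mm³

103.060


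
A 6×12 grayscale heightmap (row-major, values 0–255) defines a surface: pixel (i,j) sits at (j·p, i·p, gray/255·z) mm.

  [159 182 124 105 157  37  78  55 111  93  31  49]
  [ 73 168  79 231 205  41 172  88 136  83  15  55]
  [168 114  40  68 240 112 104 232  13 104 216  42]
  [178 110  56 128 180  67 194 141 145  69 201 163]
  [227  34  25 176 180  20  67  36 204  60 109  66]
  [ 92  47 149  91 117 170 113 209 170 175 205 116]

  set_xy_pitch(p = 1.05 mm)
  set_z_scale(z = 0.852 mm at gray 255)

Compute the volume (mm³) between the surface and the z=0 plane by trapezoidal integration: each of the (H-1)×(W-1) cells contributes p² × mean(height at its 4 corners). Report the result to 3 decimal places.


23.806

height_mm = gray/255 × 0.852; cell vol = 1.05² × mean(4 corners)
unit = 1.05² × 0.852 / (4×255) = 0.000920912 mm³ per gray-sum
row 0: Σ corner-gray over 11 cells = 4718  → 4.3449
row 1: Σ corner-gray over 11 cells = 5260  → 4.8440
row 2: Σ corner-gray over 11 cells = 5619  → 5.1746
row 3: Σ corner-gray over 11 cells = 5038  → 4.6396
row 4: Σ corner-gray over 11 cells = 5215  → 4.8026
Σ rows: total corner-gray = 25850  → 23.8056 mm³


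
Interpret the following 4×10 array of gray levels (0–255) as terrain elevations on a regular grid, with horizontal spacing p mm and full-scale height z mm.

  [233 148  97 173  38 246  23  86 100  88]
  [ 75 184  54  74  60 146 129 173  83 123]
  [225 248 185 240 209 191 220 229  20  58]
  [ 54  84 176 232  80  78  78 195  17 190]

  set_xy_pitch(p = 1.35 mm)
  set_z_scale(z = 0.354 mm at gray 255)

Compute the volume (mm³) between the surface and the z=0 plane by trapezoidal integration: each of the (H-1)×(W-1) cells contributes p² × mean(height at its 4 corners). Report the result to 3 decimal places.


9.493

height_mm = gray/255 × 0.354; cell vol = 1.35² × mean(4 corners)
unit = 1.35² × 0.354 / (4×255) = 0.000632515 mm³ per gray-sum
row 0: Σ corner-gray over 9 cells = 4147  → 2.6230
row 1: Σ corner-gray over 9 cells = 5371  → 3.3972
row 2: Σ corner-gray over 9 cells = 5491  → 3.4731
Σ rows: total corner-gray = 15009  → 9.4934 mm³


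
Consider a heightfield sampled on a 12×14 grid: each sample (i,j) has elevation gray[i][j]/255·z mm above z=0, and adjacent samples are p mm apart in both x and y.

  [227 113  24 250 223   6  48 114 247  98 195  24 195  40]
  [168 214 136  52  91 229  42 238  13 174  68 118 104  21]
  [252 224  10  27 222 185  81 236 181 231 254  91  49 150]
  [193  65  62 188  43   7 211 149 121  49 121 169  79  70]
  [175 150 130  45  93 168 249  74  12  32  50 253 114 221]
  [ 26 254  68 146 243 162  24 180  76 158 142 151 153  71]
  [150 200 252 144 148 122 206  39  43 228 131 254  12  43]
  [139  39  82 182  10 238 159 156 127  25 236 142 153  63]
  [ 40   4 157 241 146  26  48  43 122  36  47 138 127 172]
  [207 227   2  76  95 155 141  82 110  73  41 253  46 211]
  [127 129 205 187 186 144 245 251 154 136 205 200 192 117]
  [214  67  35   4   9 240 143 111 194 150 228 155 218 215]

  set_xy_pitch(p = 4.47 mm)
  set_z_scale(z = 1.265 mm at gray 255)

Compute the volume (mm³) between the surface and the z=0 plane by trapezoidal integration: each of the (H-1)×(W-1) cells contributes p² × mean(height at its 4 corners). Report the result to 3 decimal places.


1852.223

height_mm = gray/255 × 1.265; cell vol = 4.47² × mean(4 corners)
unit = 4.47² × 1.265 / (4×255) = 0.0247802 mm³ per gray-sum
row 0: Σ corner-gray over 13 cells = 6488  → 160.7742
row 1: Σ corner-gray over 13 cells = 7131  → 176.7078
row 2: Σ corner-gray over 13 cells = 6775  → 167.8861
row 3: Σ corner-gray over 13 cells = 5927  → 146.8724
row 4: Σ corner-gray over 13 cells = 6747  → 167.1922
row 5: Σ corner-gray over 13 cells = 7362  → 182.4321
row 6: Σ corner-gray over 13 cells = 7051  → 174.7254
row 7: Σ corner-gray over 13 cells = 5782  → 143.2793
row 8: Σ corner-gray over 13 cells = 5502  → 136.3408
row 9: Σ corner-gray over 13 cells = 7732  → 191.6008
row 10: Σ corner-gray over 13 cells = 8249  → 204.4121
Σ rows: total corner-gray = 74746  → 1852.2234 mm³


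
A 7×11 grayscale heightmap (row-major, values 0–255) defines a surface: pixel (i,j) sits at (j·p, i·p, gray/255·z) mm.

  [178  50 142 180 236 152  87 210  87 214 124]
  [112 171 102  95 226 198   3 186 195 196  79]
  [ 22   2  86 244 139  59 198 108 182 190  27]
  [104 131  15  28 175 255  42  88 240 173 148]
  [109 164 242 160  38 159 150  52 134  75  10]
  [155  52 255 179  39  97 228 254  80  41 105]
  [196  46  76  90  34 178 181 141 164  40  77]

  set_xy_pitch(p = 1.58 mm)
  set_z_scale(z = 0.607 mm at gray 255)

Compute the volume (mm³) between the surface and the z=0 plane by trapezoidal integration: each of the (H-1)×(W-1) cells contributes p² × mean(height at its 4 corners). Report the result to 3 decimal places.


46.703

height_mm = gray/255 × 0.607; cell vol = 1.58² × mean(4 corners)
unit = 1.58² × 0.607 / (4×255) = 0.0014856 mm³ per gray-sum
row 0: Σ corner-gray over 10 cells = 5953  → 8.8438
row 1: Σ corner-gray over 10 cells = 5400  → 8.0223
row 2: Σ corner-gray over 10 cells = 5011  → 7.4444
row 3: Σ corner-gray over 10 cells = 5013  → 7.4473
row 4: Σ corner-gray over 10 cells = 5177  → 7.6910
row 5: Σ corner-gray over 10 cells = 4883  → 7.2542
Σ rows: total corner-gray = 31437  → 46.7029 mm³


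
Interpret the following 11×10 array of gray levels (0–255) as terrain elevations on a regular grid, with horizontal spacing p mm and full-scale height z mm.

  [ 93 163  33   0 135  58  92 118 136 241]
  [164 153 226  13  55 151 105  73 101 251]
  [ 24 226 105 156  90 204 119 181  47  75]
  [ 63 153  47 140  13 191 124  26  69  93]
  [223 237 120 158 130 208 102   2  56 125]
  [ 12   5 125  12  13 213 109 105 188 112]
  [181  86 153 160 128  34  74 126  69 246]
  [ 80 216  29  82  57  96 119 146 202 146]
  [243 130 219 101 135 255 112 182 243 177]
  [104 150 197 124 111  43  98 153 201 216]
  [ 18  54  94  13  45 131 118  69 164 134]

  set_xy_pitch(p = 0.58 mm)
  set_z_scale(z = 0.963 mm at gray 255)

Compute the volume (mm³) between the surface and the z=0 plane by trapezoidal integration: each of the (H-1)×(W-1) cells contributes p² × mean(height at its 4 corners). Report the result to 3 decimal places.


13.825

height_mm = gray/255 × 0.963; cell vol = 0.58² × mean(4 corners)
unit = 0.58² × 0.963 / (4×255) = 0.000317601 mm³ per gray-sum
row 0: Σ corner-gray over 9 cells = 3973  → 1.2618
row 1: Σ corner-gray over 9 cells = 4524  → 1.4368
row 2: Σ corner-gray over 9 cells = 4037  → 1.2822
row 3: Σ corner-gray over 9 cells = 4056  → 1.2882
row 4: Σ corner-gray over 9 cells = 4038  → 1.2825
row 5: Σ corner-gray over 9 cells = 3751  → 1.1913
row 6: Σ corner-gray over 9 cells = 4207  → 1.3361
row 7: Σ corner-gray over 9 cells = 5294  → 1.6814
row 8: Σ corner-gray over 9 cells = 5648  → 1.7938
row 9: Σ corner-gray over 9 cells = 4002  → 1.2710
Σ rows: total corner-gray = 43530  → 13.8252 mm³


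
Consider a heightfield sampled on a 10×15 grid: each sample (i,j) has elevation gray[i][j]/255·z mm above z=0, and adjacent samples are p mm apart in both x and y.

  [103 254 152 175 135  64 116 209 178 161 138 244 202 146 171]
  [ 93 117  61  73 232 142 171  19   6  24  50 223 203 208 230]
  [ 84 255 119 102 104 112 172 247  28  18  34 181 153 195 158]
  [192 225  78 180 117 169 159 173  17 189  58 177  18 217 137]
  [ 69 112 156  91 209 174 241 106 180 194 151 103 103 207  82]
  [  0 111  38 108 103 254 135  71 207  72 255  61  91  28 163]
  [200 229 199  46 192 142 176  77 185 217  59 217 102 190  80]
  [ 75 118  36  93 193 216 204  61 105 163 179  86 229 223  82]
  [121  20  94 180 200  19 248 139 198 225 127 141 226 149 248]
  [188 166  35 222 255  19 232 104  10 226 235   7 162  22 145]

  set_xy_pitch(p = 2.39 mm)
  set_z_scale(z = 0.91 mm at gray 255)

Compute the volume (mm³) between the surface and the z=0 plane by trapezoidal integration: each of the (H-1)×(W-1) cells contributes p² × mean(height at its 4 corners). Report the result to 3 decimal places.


height_mm = gray/255 × 0.91; cell vol = 2.39² × mean(4 corners)
unit = 2.39² × 0.91 / (4×255) = 0.00509609 mm³ per gray-sum
row 0: Σ corner-gray over 14 cells = 8003  → 40.7840
row 1: Σ corner-gray over 14 cells = 7063  → 35.9937
row 2: Σ corner-gray over 14 cells = 7565  → 38.5519
row 3: Σ corner-gray over 14 cells = 8088  → 41.2172
row 4: Σ corner-gray over 14 cells = 7436  → 37.8945
row 5: Σ corner-gray over 14 cells = 7573  → 38.5927
row 6: Σ corner-gray over 14 cells = 8311  → 42.3536
row 7: Σ corner-gray over 14 cells = 8270  → 42.1447
row 8: Σ corner-gray over 14 cells = 8024  → 40.8910
Σ rows: total corner-gray = 70333  → 358.4232 mm³

358.423


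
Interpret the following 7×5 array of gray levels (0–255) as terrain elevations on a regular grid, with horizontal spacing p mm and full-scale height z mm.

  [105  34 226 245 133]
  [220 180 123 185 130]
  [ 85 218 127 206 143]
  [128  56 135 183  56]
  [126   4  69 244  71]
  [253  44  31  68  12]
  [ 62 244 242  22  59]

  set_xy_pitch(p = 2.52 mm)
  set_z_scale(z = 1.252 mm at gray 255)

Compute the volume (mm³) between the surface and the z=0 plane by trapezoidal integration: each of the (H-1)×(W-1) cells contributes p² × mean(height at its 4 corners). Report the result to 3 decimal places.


height_mm = gray/255 × 1.252; cell vol = 2.52² × mean(4 corners)
unit = 2.52² × 1.252 / (4×255) = 0.0077948 mm³ per gray-sum
row 0: Σ corner-gray over 4 cells = 2574  → 20.0638
row 1: Σ corner-gray over 4 cells = 2656  → 20.7030
row 2: Σ corner-gray over 4 cells = 2262  → 17.6318
row 3: Σ corner-gray over 4 cells = 1763  → 13.7422
row 4: Σ corner-gray over 4 cells = 1382  → 10.7724
row 5: Σ corner-gray over 4 cells = 1688  → 13.1576
Σ rows: total corner-gray = 12325  → 96.0710 mm³

96.071


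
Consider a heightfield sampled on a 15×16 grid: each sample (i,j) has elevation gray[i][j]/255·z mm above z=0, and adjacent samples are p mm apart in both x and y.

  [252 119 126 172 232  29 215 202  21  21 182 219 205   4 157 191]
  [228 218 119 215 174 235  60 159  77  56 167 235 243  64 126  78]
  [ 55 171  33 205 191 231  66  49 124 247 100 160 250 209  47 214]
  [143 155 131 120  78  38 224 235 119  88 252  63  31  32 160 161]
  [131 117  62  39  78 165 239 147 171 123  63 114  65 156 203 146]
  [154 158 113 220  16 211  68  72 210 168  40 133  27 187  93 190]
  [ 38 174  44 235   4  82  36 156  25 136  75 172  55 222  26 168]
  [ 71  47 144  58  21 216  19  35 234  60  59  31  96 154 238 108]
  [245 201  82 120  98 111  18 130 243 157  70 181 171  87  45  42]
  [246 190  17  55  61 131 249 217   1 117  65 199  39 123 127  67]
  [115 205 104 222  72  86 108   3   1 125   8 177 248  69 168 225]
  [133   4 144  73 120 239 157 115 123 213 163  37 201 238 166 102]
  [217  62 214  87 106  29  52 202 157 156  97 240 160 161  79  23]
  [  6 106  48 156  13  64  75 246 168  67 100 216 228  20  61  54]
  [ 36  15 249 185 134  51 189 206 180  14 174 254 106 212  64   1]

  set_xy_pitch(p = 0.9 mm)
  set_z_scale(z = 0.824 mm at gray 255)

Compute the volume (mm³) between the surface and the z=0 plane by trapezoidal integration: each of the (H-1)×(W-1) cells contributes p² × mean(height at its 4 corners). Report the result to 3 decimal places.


height_mm = gray/255 × 0.824; cell vol = 0.9² × mean(4 corners)
unit = 0.9² × 0.824 / (4×255) = 0.000654353 mm³ per gray-sum
row 0: Σ corner-gray over 15 cells = 8853  → 5.7930
row 1: Σ corner-gray over 15 cells = 9037  → 5.9134
row 2: Σ corner-gray over 15 cells = 8191  → 5.3598
row 3: Σ corner-gray over 15 cells = 7517  → 4.9188
row 4: Σ corner-gray over 15 cells = 7537  → 4.9319
row 5: Σ corner-gray over 15 cells = 6866  → 4.4928
row 6: Σ corner-gray over 15 cells = 6093  → 3.9870
row 7: Σ corner-gray over 15 cells = 6718  → 4.3959
row 8: Σ corner-gray over 15 cells = 7210  → 4.7179
row 9: Σ corner-gray over 15 cells = 7027  → 4.5981
row 10: Σ corner-gray over 15 cells = 7753  → 5.0732
row 11: Σ corner-gray over 15 cells = 8065  → 5.2774
row 12: Σ corner-gray over 15 cells = 7040  → 4.6066
row 13: Σ corner-gray over 15 cells = 7299  → 4.7761
Σ rows: total corner-gray = 105206  → 68.8419 mm³

68.842


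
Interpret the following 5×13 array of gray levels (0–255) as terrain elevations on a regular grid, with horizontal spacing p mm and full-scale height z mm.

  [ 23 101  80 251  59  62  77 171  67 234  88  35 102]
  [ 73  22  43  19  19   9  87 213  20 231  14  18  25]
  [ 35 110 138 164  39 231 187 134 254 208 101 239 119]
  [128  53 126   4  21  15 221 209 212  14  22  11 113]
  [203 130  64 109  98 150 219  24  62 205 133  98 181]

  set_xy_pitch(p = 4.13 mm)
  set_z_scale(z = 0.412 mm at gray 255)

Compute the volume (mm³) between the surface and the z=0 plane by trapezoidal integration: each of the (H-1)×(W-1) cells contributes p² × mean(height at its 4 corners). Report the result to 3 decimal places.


138.902

height_mm = gray/255 × 0.412; cell vol = 4.13² × mean(4 corners)
unit = 4.13² × 0.412 / (4×255) = 0.00688965 mm³ per gray-sum
row 0: Σ corner-gray over 12 cells = 4063  → 27.9926
row 1: Σ corner-gray over 12 cells = 5252  → 36.1844
row 2: Σ corner-gray over 12 cells = 5821  → 40.1047
row 3: Σ corner-gray over 12 cells = 5025  → 34.6205
Σ rows: total corner-gray = 20161  → 138.9022 mm³


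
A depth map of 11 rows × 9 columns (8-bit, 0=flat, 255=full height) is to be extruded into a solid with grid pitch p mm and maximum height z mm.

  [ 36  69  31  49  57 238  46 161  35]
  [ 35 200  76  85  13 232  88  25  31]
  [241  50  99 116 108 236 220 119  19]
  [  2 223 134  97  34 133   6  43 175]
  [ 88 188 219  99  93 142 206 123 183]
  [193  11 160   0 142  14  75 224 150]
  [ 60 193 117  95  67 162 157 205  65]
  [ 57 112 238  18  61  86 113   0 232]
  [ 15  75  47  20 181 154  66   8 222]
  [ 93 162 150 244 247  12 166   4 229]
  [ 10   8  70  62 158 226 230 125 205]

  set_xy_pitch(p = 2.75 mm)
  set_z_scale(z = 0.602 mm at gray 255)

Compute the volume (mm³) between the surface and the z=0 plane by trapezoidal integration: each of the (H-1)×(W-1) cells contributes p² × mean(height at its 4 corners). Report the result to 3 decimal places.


height_mm = gray/255 × 0.602; cell vol = 2.75² × mean(4 corners)
unit = 2.75² × 0.602 / (4×255) = 0.00446336 mm³ per gray-sum
row 0: Σ corner-gray over 8 cells = 2877  → 12.8411
row 1: Σ corner-gray over 8 cells = 3660  → 16.3359
row 2: Σ corner-gray over 8 cells = 3673  → 16.3939
row 3: Σ corner-gray over 8 cells = 3928  → 17.5321
row 4: Σ corner-gray over 8 cells = 4006  → 17.8802
row 5: Σ corner-gray over 8 cells = 3712  → 16.5680
row 6: Σ corner-gray over 8 cells = 3662  → 16.3448
row 7: Σ corner-gray over 8 cells = 2884  → 12.8723
row 8: Σ corner-gray over 8 cells = 3631  → 16.2065
row 9: Σ corner-gray over 8 cells = 4265  → 19.0362
Σ rows: total corner-gray = 36298  → 162.0110 mm³

162.011


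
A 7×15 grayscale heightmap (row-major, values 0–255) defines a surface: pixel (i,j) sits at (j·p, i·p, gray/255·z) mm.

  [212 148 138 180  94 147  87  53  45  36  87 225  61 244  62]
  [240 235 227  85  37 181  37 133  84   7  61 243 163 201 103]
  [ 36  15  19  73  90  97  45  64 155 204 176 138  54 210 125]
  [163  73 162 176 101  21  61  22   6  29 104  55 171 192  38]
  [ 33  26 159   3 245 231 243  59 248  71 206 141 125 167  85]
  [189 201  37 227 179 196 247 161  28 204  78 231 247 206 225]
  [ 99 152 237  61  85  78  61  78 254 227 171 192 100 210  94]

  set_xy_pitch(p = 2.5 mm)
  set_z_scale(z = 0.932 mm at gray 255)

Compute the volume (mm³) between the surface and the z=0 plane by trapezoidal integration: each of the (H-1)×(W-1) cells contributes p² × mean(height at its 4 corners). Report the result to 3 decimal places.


247.477

height_mm = gray/255 × 0.932; cell vol = 2.5² × mean(4 corners)
unit = 2.5² × 0.932 / (4×255) = 0.00571078 mm³ per gray-sum
row 0: Σ corner-gray over 14 cells = 7095  → 40.5180
row 1: Σ corner-gray over 14 cells = 6572  → 37.5313
row 2: Σ corner-gray over 14 cells = 5388  → 30.7697
row 3: Σ corner-gray over 14 cells = 6513  → 37.1943
row 4: Σ corner-gray over 14 cells = 8864  → 50.6204
row 5: Σ corner-gray over 14 cells = 8903  → 50.8431
Σ rows: total corner-gray = 43335  → 247.4768 mm³
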